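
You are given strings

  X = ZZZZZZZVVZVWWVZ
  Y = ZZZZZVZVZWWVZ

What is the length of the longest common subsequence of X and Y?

Match Z [1,1], then Z [2,2], then Z [3,3], then Z [4,4], then Z [5,5], then Z [7,7], then V [9,8], then Z [10,9], then W [12,10], then W [13,11], then V [14,12], then Z [15,13] — 12 characters in the same relative order in both. Since dp[15][13] = 12, nothing longer is possible.

12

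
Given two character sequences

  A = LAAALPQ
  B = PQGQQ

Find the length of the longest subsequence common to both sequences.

Let dp[i][j] be the LCS length of the first i characters of A and the first j characters of B. dp[i][j] = dp[i-1][j-1]+1 when the i-th and j-th characters match, else max(dp[i-1][j], dp[i][j-1]).
    ·  P  Q  G  Q  Q
 ·  0  0  0  0  0  0
 L  0  0  0  0  0  0
 A  0  0  0  0  0  0
 A  0  0  0  0  0  0
 A  0  0  0  0  0  0
 L  0  0  0  0  0  0
 P  0  1  1  1  1  1
 Q  0  1  2  2  2  2
dp[7][5] = 2. One LCS (by backtracking along matches): PQ.

2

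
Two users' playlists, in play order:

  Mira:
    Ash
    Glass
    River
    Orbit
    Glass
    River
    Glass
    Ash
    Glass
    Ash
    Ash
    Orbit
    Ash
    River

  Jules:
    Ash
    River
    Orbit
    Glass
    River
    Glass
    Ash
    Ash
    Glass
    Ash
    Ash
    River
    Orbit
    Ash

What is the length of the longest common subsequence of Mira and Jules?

12

One common subsequence of length 12: Ash [1,1], River [3,2], Orbit [4,3], Glass [5,4], River [6,5], Glass [7,6], Ash [8,8], Glass [9,9], Ash [10,10], Ash [11,11], Orbit [12,13], Ash [13,14]. dp[14][14] = 12 confirms this is the maximum.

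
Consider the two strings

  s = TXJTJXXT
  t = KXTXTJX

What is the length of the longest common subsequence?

Taking T at s[1]=t[3], X at s[2]=t[4], T at s[4]=t[5], J at s[5]=t[6], X at s[7]=t[7] gives a common subsequence of length 5. The LCS DP gives dp[8][7] = 5, so this is optimal.

5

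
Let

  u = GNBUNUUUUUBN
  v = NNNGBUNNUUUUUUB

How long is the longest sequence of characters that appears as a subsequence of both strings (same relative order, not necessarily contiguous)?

Taking G (u #1, v #4), then B (u #3, v #5), then U (u #4, v #6), then N (u #5, v #8), then U (u #6, v #10), then U (u #7, v #11), then U (u #8, v #12), then U (u #9, v #13), then U (u #10, v #14), then B (u #11, v #15) gives a common subsequence of length 10, and the DP table's final entry dp[12][15] is also 10, so no common subsequence is longer.

10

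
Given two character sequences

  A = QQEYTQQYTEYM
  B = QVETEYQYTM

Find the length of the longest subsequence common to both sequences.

7

Let dp[i][j] be the LCS length of the first i characters of A and the first j characters of B. dp[i][j] = dp[i-1][j-1]+1 when the i-th and j-th characters match, else max(dp[i-1][j], dp[i][j-1]).
    ·  Q  V  E  T  E  Y  Q  Y  T  M
 ·  0  0  0  0  0  0  0  0  0  0  0
 Q  0  1  1  1  1  1  1  1  1  1  1
 Q  0  1  1  1  1  1  1  2  2  2  2
 E  0  1  1  2  2  2  2  2  2  2  2
 Y  0  1  1  2  2  2  3  3  3  3  3
 T  0  1  1  2  3  3  3  3  3  4  4
 Q  0  1  1  2  3  3  3  4  4  4  4
 Q  0  1  1  2  3  3  3  4  4  4  4
 Y  0  1  1  2  3  3  4  4  5  5  5
 T  0  1  1  2  3  3  4  4  5  6  6
 E  0  1  1  2  3  4  4  4  5  6  6
 Y  0  1  1  2  3  4  5  5  5  6  6
 M  0  1  1  2  3  4  5  5  5  6  7
dp[12][10] = 7. One LCS (by backtracking along matches): QEYQYTM.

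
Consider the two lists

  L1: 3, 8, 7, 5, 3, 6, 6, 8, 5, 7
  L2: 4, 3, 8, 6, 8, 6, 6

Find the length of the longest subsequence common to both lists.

4

Let dp[i][j] be the LCS length of the first i values of L1 and the first j values of L2. dp[i][j] = dp[i-1][j-1]+1 when the i-th and j-th values match, else max(dp[i-1][j], dp[i][j-1]).
    ·  4  3  8  6  8  6  6
 ·  0  0  0  0  0  0  0  0
 3  0  0  1  1  1  1  1  1
 8  0  0  1  2  2  2  2  2
 7  0  0  1  2  2  2  2  2
 5  0  0  1  2  2  2  2  2
 3  0  0  1  2  2  2  2  2
 6  0  0  1  2  3  3  3  3
 6  0  0  1  2  3  3  4  4
 8  0  0  1  2  3  4  4  4
 5  0  0  1  2  3  4  4  4
 7  0  0  1  2  3  4  4  4
dp[10][7] = 4. One LCS (by backtracking along matches): 3, 8, 6, 6.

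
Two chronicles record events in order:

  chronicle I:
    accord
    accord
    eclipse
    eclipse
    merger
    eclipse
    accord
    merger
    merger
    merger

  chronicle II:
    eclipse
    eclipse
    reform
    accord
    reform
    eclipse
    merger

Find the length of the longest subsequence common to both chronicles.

4

One common subsequence of length 4: eclipse (chronicle I #3, chronicle II #1), then eclipse (chronicle I #4, chronicle II #2), then eclipse (chronicle I #6, chronicle II #6), then merger (chronicle I #10, chronicle II #7). The LCS DP gives dp[10][7] = 4, so this is optimal.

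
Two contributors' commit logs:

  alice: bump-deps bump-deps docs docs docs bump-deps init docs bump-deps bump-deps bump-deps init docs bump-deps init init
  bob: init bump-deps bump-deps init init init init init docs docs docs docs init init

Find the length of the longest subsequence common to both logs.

8

Pick bump-deps (alice #1, bob #2), bump-deps (alice #2, bob #3), docs (alice #4, bob #9), docs (alice #5, bob #10), docs (alice #8, bob #11), docs (alice #13, bob #12), init (alice #15, bob #13), init (alice #16, bob #14); all 8 commits appear in both, in order. Since dp[16][14] = 8, nothing longer is possible.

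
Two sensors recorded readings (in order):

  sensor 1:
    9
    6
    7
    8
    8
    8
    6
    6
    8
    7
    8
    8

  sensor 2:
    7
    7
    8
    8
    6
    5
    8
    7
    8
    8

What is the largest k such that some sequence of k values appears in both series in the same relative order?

Pick 7 (sensor 1 #3, sensor 2 #2), then 8 (sensor 1 #5, sensor 2 #3), then 8 (sensor 1 #6, sensor 2 #4), then 6 (sensor 1 #7, sensor 2 #5), then 8 (sensor 1 #9, sensor 2 #7), then 7 (sensor 1 #10, sensor 2 #8), then 8 (sensor 1 #11, sensor 2 #9), then 8 (sensor 1 #12, sensor 2 #10); all 8 values appear in both, in order. Since dp[12][10] = 8, nothing longer is possible.

8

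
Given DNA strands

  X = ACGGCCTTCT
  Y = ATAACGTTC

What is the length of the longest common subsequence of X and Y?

Let dp[i][j] be the LCS length of the first i bases of X and the first j bases of Y. dp[i][j] = dp[i-1][j-1]+1 when the i-th and j-th bases match, else max(dp[i-1][j], dp[i][j-1]).
    ·  A  T  A  A  C  G  T  T  C
 ·  0  0  0  0  0  0  0  0  0  0
 A  0  1  1  1  1  1  1  1  1  1
 C  0  1  1  1  1  2  2  2  2  2
 G  0  1  1  1  1  2  3  3  3  3
 G  0  1  1  1  1  2  3  3  3  3
 C  0  1  1  1  1  2  3  3  3  4
 C  0  1  1  1  1  2  3  3  3  4
 T  0  1  2  2  2  2  3  4  4  4
 T  0  1  2  2  2  2  3  4  5  5
 C  0  1  2  2  2  3  3  4  5  6
 T  0  1  2  2  2  3  3  4  5  6
dp[10][9] = 6. One LCS (by backtracking along matches): ACGTTC.

6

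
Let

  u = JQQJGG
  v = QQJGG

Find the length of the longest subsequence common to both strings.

5

Let dp[i][j] be the LCS length of the first i characters of u and the first j characters of v. dp[i][j] = dp[i-1][j-1]+1 when the i-th and j-th characters match, else max(dp[i-1][j], dp[i][j-1]).
    ·  Q  Q  J  G  G
 ·  0  0  0  0  0  0
 J  0  0  0  1  1  1
 Q  0  1  1  1  1  1
 Q  0  1  2  2  2  2
 J  0  1  2  3  3  3
 G  0  1  2  3  4  4
 G  0  1  2  3  4  5
dp[6][5] = 5. One LCS (by backtracking along matches): QQJGG.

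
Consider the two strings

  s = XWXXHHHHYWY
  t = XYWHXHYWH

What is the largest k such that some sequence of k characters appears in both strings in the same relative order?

6

Let dp[i][j] be the LCS length of the first i characters of s and the first j characters of t. dp[i][j] = dp[i-1][j-1]+1 when the i-th and j-th characters match, else max(dp[i-1][j], dp[i][j-1]).
    ·  X  Y  W  H  X  H  Y  W  H
 ·  0  0  0  0  0  0  0  0  0  0
 X  0  1  1  1  1  1  1  1  1  1
 W  0  1  1  2  2  2  2  2  2  2
 X  0  1  1  2  2  3  3  3  3  3
 X  0  1  1  2  2  3  3  3  3  3
 H  0  1  1  2  3  3  4  4  4  4
 H  0  1  1  2  3  3  4  4  4  5
 H  0  1  1  2  3  3  4  4  4  5
 H  0  1  1  2  3  3  4  4  4  5
 Y  0  1  2  2  3  3  4  5  5  5
 W  0  1  2  3  3  3  4  5  6  6
 Y  0  1  2  3  3  3  4  5  6  6
dp[11][9] = 6. One LCS (by backtracking along matches): XWXHYW.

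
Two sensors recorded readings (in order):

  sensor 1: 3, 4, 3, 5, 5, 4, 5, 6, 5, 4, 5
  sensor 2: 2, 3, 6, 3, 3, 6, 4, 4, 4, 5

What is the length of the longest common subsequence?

Match 3 at sensor 1[1]=sensor 2[5]; then 4 at sensor 1[2]=sensor 2[7]; then 4 at sensor 1[6]=sensor 2[8]; then 4 at sensor 1[10]=sensor 2[9]; then 5 at sensor 1[11]=sensor 2[10] — 5 values in the same relative order in both. dp[11][10] = 5 confirms this is the maximum.

5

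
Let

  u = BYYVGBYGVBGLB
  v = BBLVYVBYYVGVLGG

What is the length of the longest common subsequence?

Taking B (u #1, v #2) → Y (u #3, v #5) → V (u #4, v #6) → B (u #6, v #7) → Y (u #7, v #9) → G (u #8, v #11) → V (u #9, v #12) → G (u #11, v #15) gives a common subsequence of length 8. Since dp[13][15] = 8, nothing longer is possible.

8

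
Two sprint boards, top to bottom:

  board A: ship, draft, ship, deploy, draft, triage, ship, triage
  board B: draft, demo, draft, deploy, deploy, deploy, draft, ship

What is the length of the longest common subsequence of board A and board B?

One common subsequence of length 4: draft at board A[2]=board B[3]; then deploy at board A[4]=board B[6]; then draft at board A[5]=board B[7]; then ship at board A[7]=board B[8]. Since dp[8][8] = 4, nothing longer is possible.

4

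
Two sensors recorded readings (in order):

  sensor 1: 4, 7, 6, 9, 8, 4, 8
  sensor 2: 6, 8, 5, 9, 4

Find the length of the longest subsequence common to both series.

Pick 6 [3,1], 9 [4,4], 4 [6,5]; all 3 values appear in both, in order. dp[7][5] = 3 confirms this is the maximum.

3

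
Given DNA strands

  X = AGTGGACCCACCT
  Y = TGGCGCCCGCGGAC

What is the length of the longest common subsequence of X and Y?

8

Match G at X[2]=Y[2]; then G at X[4]=Y[3]; then G at X[5]=Y[5]; then C at X[7]=Y[7]; then C at X[8]=Y[8]; then C at X[9]=Y[10]; then A at X[10]=Y[13]; then C at X[12]=Y[14] — 8 bases in the same relative order in both. Since dp[13][14] = 8, nothing longer is possible.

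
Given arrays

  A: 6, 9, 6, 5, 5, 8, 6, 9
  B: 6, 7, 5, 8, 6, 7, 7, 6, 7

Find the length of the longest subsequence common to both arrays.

Match 6 at A[1]=B[1]; then 5 at A[5]=B[3]; then 8 at A[6]=B[4]; then 6 at A[7]=B[8] — 4 values in the same relative order in both, and the DP table's final entry dp[8][9] is also 4, so no common subsequence is longer.

4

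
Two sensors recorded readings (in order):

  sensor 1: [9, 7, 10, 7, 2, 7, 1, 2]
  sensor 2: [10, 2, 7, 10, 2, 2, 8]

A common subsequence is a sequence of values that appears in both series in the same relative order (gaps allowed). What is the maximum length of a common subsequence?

Taking 7 [2,3], then 10 [3,4], then 2 [5,5], then 2 [8,6] gives a common subsequence of length 4. Since dp[8][7] = 4, nothing longer is possible.

4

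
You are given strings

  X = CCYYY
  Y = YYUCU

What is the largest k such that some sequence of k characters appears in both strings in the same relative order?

2

Pick Y at X[3]=Y[1], then Y at X[4]=Y[2]; all 2 characters appear in both, in order. Since dp[5][5] = 2, nothing longer is possible.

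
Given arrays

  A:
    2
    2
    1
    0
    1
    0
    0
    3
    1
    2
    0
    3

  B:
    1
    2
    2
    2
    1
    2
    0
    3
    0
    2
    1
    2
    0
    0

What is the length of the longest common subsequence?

Pick 2 at A[1]=B[3], 2 at A[2]=B[4], 1 at A[3]=B[5], 0 at A[4]=B[7], 0 at A[6]=B[9], 1 at A[9]=B[11], 2 at A[10]=B[12], 0 at A[11]=B[14]; all 8 values appear in both, in order. The LCS DP gives dp[12][14] = 8, so this is optimal.

8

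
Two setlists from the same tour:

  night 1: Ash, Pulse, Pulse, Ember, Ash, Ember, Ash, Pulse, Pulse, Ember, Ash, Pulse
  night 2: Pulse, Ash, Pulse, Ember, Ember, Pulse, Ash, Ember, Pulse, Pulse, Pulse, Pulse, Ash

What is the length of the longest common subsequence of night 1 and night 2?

8

Match Ash [1,2], Pulse [2,3], Pulse [3,6], Ash [5,7], Ember [6,8], Pulse [8,11], Pulse [9,12], Ash [11,13] — 8 songs in the same relative order in both. Since dp[12][13] = 8, nothing longer is possible.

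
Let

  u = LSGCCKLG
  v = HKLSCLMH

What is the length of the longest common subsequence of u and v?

4

One common subsequence of length 4: L (u #1, v #3); then S (u #2, v #4); then C (u #5, v #5); then L (u #7, v #6). The LCS DP gives dp[8][8] = 4, so this is optimal.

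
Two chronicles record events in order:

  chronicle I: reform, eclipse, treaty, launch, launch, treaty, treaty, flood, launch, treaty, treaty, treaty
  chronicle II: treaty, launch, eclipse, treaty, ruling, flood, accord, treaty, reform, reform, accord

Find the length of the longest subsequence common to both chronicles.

One common subsequence of length 5: treaty at chronicle I[3]=chronicle II[1] → launch at chronicle I[4]=chronicle II[2] → treaty at chronicle I[6]=chronicle II[4] → flood at chronicle I[8]=chronicle II[6] → treaty at chronicle I[10]=chronicle II[8]. Since dp[12][11] = 5, nothing longer is possible.

5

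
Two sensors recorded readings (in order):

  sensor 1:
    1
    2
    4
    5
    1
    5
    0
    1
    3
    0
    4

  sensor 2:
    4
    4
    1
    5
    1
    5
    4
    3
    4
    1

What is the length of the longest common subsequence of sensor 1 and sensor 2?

6

One common subsequence of length 6: 1 (sensor 1 #1, sensor 2 #3) → 5 (sensor 1 #4, sensor 2 #4) → 1 (sensor 1 #5, sensor 2 #5) → 5 (sensor 1 #6, sensor 2 #6) → 3 (sensor 1 #9, sensor 2 #8) → 4 (sensor 1 #11, sensor 2 #9), and the DP table's final entry dp[11][10] is also 6, so no common subsequence is longer.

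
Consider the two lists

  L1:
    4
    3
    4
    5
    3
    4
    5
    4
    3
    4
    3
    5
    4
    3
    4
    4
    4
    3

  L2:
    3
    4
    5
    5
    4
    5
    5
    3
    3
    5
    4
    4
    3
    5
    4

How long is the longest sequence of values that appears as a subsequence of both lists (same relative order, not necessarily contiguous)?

11

Pick 3 (L1 #2, L2 #1) → 4 (L1 #3, L2 #2) → 5 (L1 #4, L2 #4) → 4 (L1 #6, L2 #5) → 5 (L1 #7, L2 #7) → 3 (L1 #9, L2 #8) → 3 (L1 #11, L2 #9) → 5 (L1 #12, L2 #10) → 4 (L1 #13, L2 #12) → 3 (L1 #14, L2 #13) → 4 (L1 #17, L2 #15); all 11 values appear in both, in order. Since dp[18][15] = 11, nothing longer is possible.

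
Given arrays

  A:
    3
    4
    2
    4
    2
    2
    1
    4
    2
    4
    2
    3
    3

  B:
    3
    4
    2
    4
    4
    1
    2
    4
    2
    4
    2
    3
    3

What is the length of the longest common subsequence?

11

One common subsequence of length 11: 3 at A[1]=B[1], 4 at A[2]=B[2], 2 at A[3]=B[3], 4 at A[4]=B[5], 2 at A[6]=B[7], 4 at A[8]=B[8], 2 at A[9]=B[9], 4 at A[10]=B[10], 2 at A[11]=B[11], 3 at A[12]=B[12], 3 at A[13]=B[13], and the DP table's final entry dp[13][13] is also 11, so no common subsequence is longer.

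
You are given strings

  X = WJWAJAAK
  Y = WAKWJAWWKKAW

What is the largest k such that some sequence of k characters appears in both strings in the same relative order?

Let dp[i][j] be the LCS length of the first i characters of X and the first j characters of Y. dp[i][j] = dp[i-1][j-1]+1 when the i-th and j-th characters match, else max(dp[i-1][j], dp[i][j-1]).
    ·  W  A  K  W  J  A  W  W  K  K  A  W
 ·  0  0  0  0  0  0  0  0  0  0  0  0  0
 W  0  1  1  1  1  1  1  1  1  1  1  1  1
 J  0  1  1  1  1  2  2  2  2  2  2  2  2
 W  0  1  1  1  2  2  2  3  3  3  3  3  3
 A  0  1  2  2  2  2  3  3  3  3  3  4  4
 J  0  1  2  2  2  3  3  3  3  3  3  4  4
 A  0  1  2  2  2  3  4  4  4  4  4  4  4
 A  0  1  2  2  2  3  4  4  4  4  4  5  5
 K  0  1  2  3  3  3  4  4  4  5  5  5  5
dp[8][12] = 5. One LCS (by backtracking along matches): WWJAA.

5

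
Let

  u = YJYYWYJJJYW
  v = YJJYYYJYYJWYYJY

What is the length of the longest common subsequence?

Pick Y at u[1]=v[1], J at u[2]=v[3], Y at u[3]=v[4], Y at u[4]=v[5], Y at u[6]=v[6], J at u[7]=v[7], J at u[8]=v[10], J at u[9]=v[14], Y at u[10]=v[15]; all 9 characters appear in both, in order. The LCS DP gives dp[11][15] = 9, so this is optimal.

9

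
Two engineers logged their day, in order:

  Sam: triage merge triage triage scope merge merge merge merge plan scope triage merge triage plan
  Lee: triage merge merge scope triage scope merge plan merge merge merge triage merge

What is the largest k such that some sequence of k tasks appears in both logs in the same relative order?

Taking triage (Sam #1, Lee #1), merge (Sam #2, Lee #3), triage (Sam #4, Lee #5), scope (Sam #5, Lee #6), merge (Sam #6, Lee #7), merge (Sam #7, Lee #9), merge (Sam #8, Lee #10), merge (Sam #9, Lee #11), triage (Sam #12, Lee #12), merge (Sam #13, Lee #13) gives a common subsequence of length 10, and the DP table's final entry dp[15][13] is also 10, so no common subsequence is longer.

10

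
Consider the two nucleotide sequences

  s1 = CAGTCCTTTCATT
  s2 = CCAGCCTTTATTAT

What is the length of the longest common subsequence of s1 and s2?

Taking C [1,2] → A [2,3] → G [3,4] → C [5,5] → C [6,6] → T [7,7] → T [8,8] → T [9,9] → A [11,10] → T [12,12] → T [13,14] gives a common subsequence of length 11, and the DP table's final entry dp[13][14] is also 11, so no common subsequence is longer.

11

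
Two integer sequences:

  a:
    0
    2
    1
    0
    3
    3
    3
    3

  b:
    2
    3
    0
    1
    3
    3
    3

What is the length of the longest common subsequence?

Let dp[i][j] be the LCS length of the first i values of a and the first j values of b. dp[i][j] = dp[i-1][j-1]+1 when the i-th and j-th values match, else max(dp[i-1][j], dp[i][j-1]).
    ·  2  3  0  1  3  3  3
 ·  0  0  0  0  0  0  0  0
 0  0  0  0  1  1  1  1  1
 2  0  1  1  1  1  1  1  1
 1  0  1  1  1  2  2  2  2
 0  0  1  1  2  2  2  2  2
 3  0  1  2  2  2  3  3  3
 3  0  1  2  2  2  3  4  4
 3  0  1  2  2  2  3  4  5
 3  0  1  2  2  2  3  4  5
dp[8][7] = 5. One LCS (by backtracking along matches): 0, 1, 3, 3, 3.

5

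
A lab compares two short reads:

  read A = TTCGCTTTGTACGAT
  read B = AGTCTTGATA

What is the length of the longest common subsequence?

Let dp[i][j] be the LCS length of the first i bases of read A and the first j bases of read B. dp[i][j] = dp[i-1][j-1]+1 when the i-th and j-th bases match, else max(dp[i-1][j], dp[i][j-1]).
    ·  A  G  T  C  T  T  G  A  T  A
 ·  0  0  0  0  0  0  0  0  0  0  0
 T  0  0  0  1  1  1  1  1  1  1  1
 T  0  0  0  1  1  2  2  2  2  2  2
 C  0  0  0  1  2  2  2  2  2  2  2
 G  0  0  1  1  2  2  2  3  3  3  3
 C  0  0  1  1  2  2  2  3  3  3  3
 T  0  0  1  2  2  3  3  3  3  4  4
 T  0  0  1  2  2  3  4  4  4  4  4
 T  0  0  1  2  2  3  4  4  4  5  5
 G  0  0  1  2  2  3  4  5  5  5  5
 T  0  0  1  2  2  3  4  5  5  6  6
 A  0  1  1  2  2  3  4  5  6  6  7
 C  0  1  1  2  3  3  4  5  6  6  7
 G  0  1  2  2  3  3  4  5  6  6  7
 A  0  1  2  2  3  3  4  5  6  6  7
 T  0  1  2  3  3  4  4  5  6  7  7
dp[15][10] = 7. One LCS (by backtracking along matches): TCTTGTA.

7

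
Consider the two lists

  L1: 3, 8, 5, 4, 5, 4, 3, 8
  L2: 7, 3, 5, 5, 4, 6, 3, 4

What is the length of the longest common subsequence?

5

Let dp[i][j] be the LCS length of the first i values of L1 and the first j values of L2. dp[i][j] = dp[i-1][j-1]+1 when the i-th and j-th values match, else max(dp[i-1][j], dp[i][j-1]).
    ·  7  3  5  5  4  6  3  4
 ·  0  0  0  0  0  0  0  0  0
 3  0  0  1  1  1  1  1  1  1
 8  0  0  1  1  1  1  1  1  1
 5  0  0  1  2  2  2  2  2  2
 4  0  0  1  2  2  3  3  3  3
 5  0  0  1  2  3  3  3  3  3
 4  0  0  1  2  3  4  4  4  4
 3  0  0  1  2  3  4  4  5  5
 8  0  0  1  2  3  4  4  5  5
dp[8][8] = 5. One LCS (by backtracking along matches): 3, 5, 5, 4, 3.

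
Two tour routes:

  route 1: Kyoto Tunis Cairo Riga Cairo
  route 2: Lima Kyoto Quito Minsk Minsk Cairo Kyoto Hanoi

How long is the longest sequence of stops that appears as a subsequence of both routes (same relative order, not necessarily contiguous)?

Pick Kyoto at route 1[1]=route 2[2]; then Cairo at route 1[3]=route 2[6]; all 2 stops appear in both, in order. dp[5][8] = 2 confirms this is the maximum.

2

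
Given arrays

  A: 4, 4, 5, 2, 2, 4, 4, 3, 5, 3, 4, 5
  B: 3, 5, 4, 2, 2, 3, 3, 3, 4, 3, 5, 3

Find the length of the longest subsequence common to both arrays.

Let dp[i][j] be the LCS length of the first i values of A and the first j values of B. dp[i][j] = dp[i-1][j-1]+1 when the i-th and j-th values match, else max(dp[i-1][j], dp[i][j-1]).
    ·  3  5  4  2  2  3  3  3  4  3  5  3
 ·  0  0  0  0  0  0  0  0  0  0  0  0  0
 4  0  0  0  1  1  1  1  1  1  1  1  1  1
 4  0  0  0  1  1  1  1  1  1  2  2  2  2
 5  0  0  1  1  1  1  1  1  1  2  2  3  3
 2  0  0  1  1  2  2  2  2  2  2  2  3  3
 2  0  0  1  1  2  3  3  3  3  3  3  3  3
 4  0  0  1  2  2  3  3  3  3  4  4  4  4
 4  0  0  1  2  2  3  3  3  3  4  4  4  4
 3  0  1  1  2  2  3  4  4  4  4  5  5  5
 5  0  1  2  2  2  3  4  4  4  4  5  6  6
 3  0  1  2  2  2  3  4  5  5  5  5  6  7
 4  0  1  2  3  3  3  4  5  5  6  6  6  7
 5  0  1  2  3  3  3  4  5  5  6  6  7  7
dp[12][12] = 7. One LCS (by backtracking along matches): 4, 2, 2, 4, 3, 5, 3.

7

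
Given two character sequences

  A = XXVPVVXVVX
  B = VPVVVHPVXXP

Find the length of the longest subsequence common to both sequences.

7

Taking V (A #3, B #1); then P (A #4, B #2); then V (A #5, B #3); then V (A #6, B #4); then V (A #8, B #5); then V (A #9, B #8); then X (A #10, B #10) gives a common subsequence of length 7. Since dp[10][11] = 7, nothing longer is possible.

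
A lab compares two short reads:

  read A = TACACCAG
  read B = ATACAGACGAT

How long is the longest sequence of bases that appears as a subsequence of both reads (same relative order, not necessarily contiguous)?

Match T [1,2]; then A [2,3]; then C [3,4]; then A [4,7]; then C [5,8]; then A [7,10] — 6 bases in the same relative order in both. Since dp[8][11] = 6, nothing longer is possible.

6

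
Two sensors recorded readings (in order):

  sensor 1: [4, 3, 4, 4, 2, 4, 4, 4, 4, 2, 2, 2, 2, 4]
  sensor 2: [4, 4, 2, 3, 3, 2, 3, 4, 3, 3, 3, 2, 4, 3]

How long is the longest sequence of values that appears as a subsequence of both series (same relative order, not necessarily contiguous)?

6

Pick 4 (sensor 1 #1, sensor 2 #2), 3 (sensor 1 #2, sensor 2 #5), 2 (sensor 1 #5, sensor 2 #6), 4 (sensor 1 #6, sensor 2 #8), 2 (sensor 1 #13, sensor 2 #12), 4 (sensor 1 #14, sensor 2 #13); all 6 values appear in both, in order. Since dp[14][14] = 6, nothing longer is possible.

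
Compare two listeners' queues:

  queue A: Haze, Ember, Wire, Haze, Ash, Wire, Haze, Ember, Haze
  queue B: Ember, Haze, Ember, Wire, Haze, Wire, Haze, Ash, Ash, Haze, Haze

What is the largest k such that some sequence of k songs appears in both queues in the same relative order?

Taking Haze at queue A[1]=queue B[2], Ember at queue A[2]=queue B[3], Wire at queue A[3]=queue B[6], Haze at queue A[4]=queue B[7], Ash at queue A[5]=queue B[9], Haze at queue A[7]=queue B[10], Haze at queue A[9]=queue B[11] gives a common subsequence of length 7, and the DP table's final entry dp[9][11] is also 7, so no common subsequence is longer.

7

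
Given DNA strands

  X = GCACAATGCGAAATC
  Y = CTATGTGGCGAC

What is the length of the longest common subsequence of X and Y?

8

Pick C [2,1], then A [3,3], then T [7,6], then G [8,8], then C [9,9], then G [10,10], then A [13,11], then C [15,12]; all 8 bases appear in both, in order. dp[15][12] = 8 confirms this is the maximum.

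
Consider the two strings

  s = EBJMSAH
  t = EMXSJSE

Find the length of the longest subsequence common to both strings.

3

Let dp[i][j] be the LCS length of the first i characters of s and the first j characters of t. dp[i][j] = dp[i-1][j-1]+1 when the i-th and j-th characters match, else max(dp[i-1][j], dp[i][j-1]).
    ·  E  M  X  S  J  S  E
 ·  0  0  0  0  0  0  0  0
 E  0  1  1  1  1  1  1  1
 B  0  1  1  1  1  1  1  1
 J  0  1  1  1  1  2  2  2
 M  0  1  2  2  2  2  2  2
 S  0  1  2  2  3  3  3  3
 A  0  1  2  2  3  3  3  3
 H  0  1  2  2  3  3  3  3
dp[7][7] = 3. One LCS (by backtracking along matches): EJS.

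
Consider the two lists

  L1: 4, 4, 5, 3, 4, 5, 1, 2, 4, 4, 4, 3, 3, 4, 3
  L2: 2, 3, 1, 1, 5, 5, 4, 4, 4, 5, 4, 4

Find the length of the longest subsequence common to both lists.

6

Taking 4 (L1 #1, L2 #7) → 4 (L1 #2, L2 #8) → 4 (L1 #5, L2 #9) → 5 (L1 #6, L2 #10) → 4 (L1 #11, L2 #11) → 4 (L1 #14, L2 #12) gives a common subsequence of length 6, and the DP table's final entry dp[15][12] is also 6, so no common subsequence is longer.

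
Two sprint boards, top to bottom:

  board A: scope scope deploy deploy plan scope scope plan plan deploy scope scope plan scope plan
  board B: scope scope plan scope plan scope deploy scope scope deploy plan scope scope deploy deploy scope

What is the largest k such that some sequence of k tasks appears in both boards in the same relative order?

One common subsequence of length 10: scope at board A[1]=board B[1], scope at board A[2]=board B[2], plan at board A[5]=board B[3], scope at board A[6]=board B[4], scope at board A[7]=board B[6], deploy at board A[10]=board B[7], scope at board A[11]=board B[8], scope at board A[12]=board B[9], plan at board A[13]=board B[11], scope at board A[14]=board B[16]. dp[15][16] = 10 confirms this is the maximum.

10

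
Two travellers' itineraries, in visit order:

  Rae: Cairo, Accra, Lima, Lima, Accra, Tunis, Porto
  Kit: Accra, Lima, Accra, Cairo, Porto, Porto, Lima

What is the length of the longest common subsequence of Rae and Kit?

Taking Accra (Rae #2, Kit #1); then Lima (Rae #4, Kit #2); then Accra (Rae #5, Kit #3); then Porto (Rae #7, Kit #6) gives a common subsequence of length 4. The LCS DP gives dp[7][7] = 4, so this is optimal.

4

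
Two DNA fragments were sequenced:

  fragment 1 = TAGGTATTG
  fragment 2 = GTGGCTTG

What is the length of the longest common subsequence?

Let dp[i][j] be the LCS length of the first i bases of fragment 1 and the first j bases of fragment 2. dp[i][j] = dp[i-1][j-1]+1 when the i-th and j-th bases match, else max(dp[i-1][j], dp[i][j-1]).
    ·  G  T  G  G  C  T  T  G
 ·  0  0  0  0  0  0  0  0  0
 T  0  0  1  1  1  1  1  1  1
 A  0  0  1  1  1  1  1  1  1
 G  0  1  1  2  2  2  2  2  2
 G  0  1  1  2  3  3  3  3  3
 T  0  1  2  2  3  3  4  4  4
 A  0  1  2  2  3  3  4  4  4
 T  0  1  2  2  3  3  4  5  5
 T  0  1  2  2  3  3  4  5  5
 G  0  1  2  3  3  3  4  5  6
dp[9][8] = 6. One LCS (by backtracking along matches): TGGTTG.

6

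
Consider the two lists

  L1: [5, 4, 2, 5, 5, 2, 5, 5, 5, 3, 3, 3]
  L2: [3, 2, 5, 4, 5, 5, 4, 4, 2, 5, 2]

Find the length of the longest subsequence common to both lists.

6

Let dp[i][j] be the LCS length of the first i values of L1 and the first j values of L2. dp[i][j] = dp[i-1][j-1]+1 when the i-th and j-th values match, else max(dp[i-1][j], dp[i][j-1]).
    ·  3  2  5  4  5  5  4  4  2  5  2
 ·  0  0  0  0  0  0  0  0  0  0  0  0
 5  0  0  0  1  1  1  1  1  1  1  1  1
 4  0  0  0  1  2  2  2  2  2  2  2  2
 2  0  0  1  1  2  2  2  2  2  3  3  3
 5  0  0  1  2  2  3  3  3  3  3  4  4
 5  0  0  1  2  2  3  4  4  4  4  4  4
 2  0  0  1  2  2  3  4  4  4  5  5  5
 5  0  0  1  2  2  3  4  4  4  5  6  6
 5  0  0  1  2  2  3  4  4  4  5  6  6
 5  0  0  1  2  2  3  4  4  4  5  6  6
 3  0  1  1  2  2  3  4  4  4  5  6  6
 3  0  1  1  2  2  3  4  4  4  5  6  6
 3  0  1  1  2  2  3  4  4  4  5  6  6
dp[12][11] = 6. One LCS (by backtracking along matches): 5, 4, 5, 5, 2, 5.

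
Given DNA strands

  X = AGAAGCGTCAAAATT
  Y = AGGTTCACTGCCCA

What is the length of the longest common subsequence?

Match A at X[1]=Y[1], then G at X[2]=Y[3], then A at X[3]=Y[7], then G at X[5]=Y[10], then C at X[6]=Y[12], then C at X[9]=Y[13], then A at X[13]=Y[14] — 7 bases in the same relative order in both. The LCS DP gives dp[15][14] = 7, so this is optimal.

7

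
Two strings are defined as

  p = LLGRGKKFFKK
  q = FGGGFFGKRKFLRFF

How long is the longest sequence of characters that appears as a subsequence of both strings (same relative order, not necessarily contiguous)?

6

Taking G (p #3, q #4) → G (p #5, q #7) → K (p #6, q #8) → K (p #7, q #10) → F (p #8, q #14) → F (p #9, q #15) gives a common subsequence of length 6. The LCS DP gives dp[11][15] = 6, so this is optimal.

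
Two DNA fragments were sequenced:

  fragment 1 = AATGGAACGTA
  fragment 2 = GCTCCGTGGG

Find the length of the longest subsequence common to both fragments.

Match T [3,7]; then G [4,8]; then G [5,9]; then G [9,10] — 4 bases in the same relative order in both. Since dp[11][10] = 4, nothing longer is possible.

4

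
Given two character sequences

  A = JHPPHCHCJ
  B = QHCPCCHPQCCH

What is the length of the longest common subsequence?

Let dp[i][j] be the LCS length of the first i characters of A and the first j characters of B. dp[i][j] = dp[i-1][j-1]+1 when the i-th and j-th characters match, else max(dp[i-1][j], dp[i][j-1]).
    ·  Q  H  C  P  C  C  H  P  Q  C  C  H
 ·  0  0  0  0  0  0  0  0  0  0  0  0  0
 J  0  0  0  0  0  0  0  0  0  0  0  0  0
 H  0  0  1  1  1  1  1  1  1  1  1  1  1
 P  0  0  1  1  2  2  2  2  2  2  2  2  2
 P  0  0  1  1  2  2  2  2  3  3  3  3  3
 H  0  0  1  1  2  2  2  3  3  3  3  3  4
 C  0  0  1  2  2  3  3  3  3  3  4  4  4
 H  0  0  1  2  2  3  3  4  4  4  4  4  5
 C  0  0  1  2  2  3  4  4  4  4  5  5  5
 J  0  0  1  2  2  3  4  4  4  4  5  5  5
dp[9][12] = 5. One LCS (by backtracking along matches): HPPCH.

5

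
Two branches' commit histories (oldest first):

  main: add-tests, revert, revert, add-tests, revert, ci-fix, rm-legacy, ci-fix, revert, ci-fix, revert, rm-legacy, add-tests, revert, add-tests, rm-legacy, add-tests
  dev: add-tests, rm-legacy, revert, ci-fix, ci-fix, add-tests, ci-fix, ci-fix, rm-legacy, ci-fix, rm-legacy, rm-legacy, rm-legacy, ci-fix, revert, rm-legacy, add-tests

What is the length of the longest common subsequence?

10

Pick add-tests (main #1, dev #1), revert (main #2, dev #3), add-tests (main #4, dev #6), ci-fix (main #6, dev #8), rm-legacy (main #7, dev #9), ci-fix (main #8, dev #10), ci-fix (main #10, dev #14), revert (main #14, dev #15), rm-legacy (main #16, dev #16), add-tests (main #17, dev #17); all 10 commits appear in both, in order, and the DP table's final entry dp[17][17] is also 10, so no common subsequence is longer.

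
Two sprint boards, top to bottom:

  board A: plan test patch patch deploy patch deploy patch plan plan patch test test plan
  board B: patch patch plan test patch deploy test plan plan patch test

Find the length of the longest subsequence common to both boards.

8

Taking plan at board A[1]=board B[3], test at board A[2]=board B[4], patch at board A[4]=board B[5], deploy at board A[5]=board B[6], plan at board A[9]=board B[8], plan at board A[10]=board B[9], patch at board A[11]=board B[10], test at board A[13]=board B[11] gives a common subsequence of length 8, and the DP table's final entry dp[14][11] is also 8, so no common subsequence is longer.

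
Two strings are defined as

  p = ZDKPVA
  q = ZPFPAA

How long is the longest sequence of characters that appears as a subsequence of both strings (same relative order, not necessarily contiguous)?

Let dp[i][j] be the LCS length of the first i characters of p and the first j characters of q. dp[i][j] = dp[i-1][j-1]+1 when the i-th and j-th characters match, else max(dp[i-1][j], dp[i][j-1]).
    ·  Z  P  F  P  A  A
 ·  0  0  0  0  0  0  0
 Z  0  1  1  1  1  1  1
 D  0  1  1  1  1  1  1
 K  0  1  1  1  1  1  1
 P  0  1  2  2  2  2  2
 V  0  1  2  2  2  2  2
 A  0  1  2  2  2  3  3
dp[6][6] = 3. One LCS (by backtracking along matches): ZPA.

3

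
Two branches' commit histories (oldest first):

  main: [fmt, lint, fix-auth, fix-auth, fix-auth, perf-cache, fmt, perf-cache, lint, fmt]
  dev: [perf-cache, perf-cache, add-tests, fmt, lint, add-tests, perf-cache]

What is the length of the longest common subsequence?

3

One common subsequence of length 3: fmt [1,4] → lint [2,5] → perf-cache [8,7]. Since dp[10][7] = 3, nothing longer is possible.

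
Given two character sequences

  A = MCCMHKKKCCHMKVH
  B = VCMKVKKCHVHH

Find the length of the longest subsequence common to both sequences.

9

Taking C at A[3]=B[2]; then M at A[4]=B[3]; then K at A[6]=B[4]; then K at A[7]=B[6]; then K at A[8]=B[7]; then C at A[10]=B[8]; then H at A[11]=B[9]; then V at A[14]=B[10]; then H at A[15]=B[12] gives a common subsequence of length 9, and the DP table's final entry dp[15][12] is also 9, so no common subsequence is longer.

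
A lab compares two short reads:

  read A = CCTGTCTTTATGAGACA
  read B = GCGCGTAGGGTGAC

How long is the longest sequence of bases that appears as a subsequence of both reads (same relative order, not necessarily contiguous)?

Match C (read A #1, read B #2), C (read A #2, read B #4), G (read A #4, read B #5), T (read A #9, read B #6), A (read A #10, read B #7), T (read A #11, read B #11), G (read A #14, read B #12), A (read A #15, read B #13), C (read A #16, read B #14) — 9 bases in the same relative order in both, and the DP table's final entry dp[17][14] is also 9, so no common subsequence is longer.

9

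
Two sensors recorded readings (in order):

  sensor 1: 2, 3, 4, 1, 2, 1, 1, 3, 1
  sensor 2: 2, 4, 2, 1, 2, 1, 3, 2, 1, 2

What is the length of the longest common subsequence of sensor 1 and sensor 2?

One common subsequence of length 7: 2 (sensor 1 #1, sensor 2 #1); then 4 (sensor 1 #3, sensor 2 #2); then 1 (sensor 1 #4, sensor 2 #4); then 2 (sensor 1 #5, sensor 2 #5); then 1 (sensor 1 #7, sensor 2 #6); then 3 (sensor 1 #8, sensor 2 #7); then 1 (sensor 1 #9, sensor 2 #9). The LCS DP gives dp[9][10] = 7, so this is optimal.

7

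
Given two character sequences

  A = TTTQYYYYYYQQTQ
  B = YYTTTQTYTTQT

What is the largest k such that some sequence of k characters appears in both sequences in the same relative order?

7

One common subsequence of length 7: T at A[1]=B[3], then T at A[2]=B[4], then T at A[3]=B[5], then Q at A[4]=B[6], then Y at A[5]=B[8], then Q at A[12]=B[11], then T at A[13]=B[12]. dp[14][12] = 7 confirms this is the maximum.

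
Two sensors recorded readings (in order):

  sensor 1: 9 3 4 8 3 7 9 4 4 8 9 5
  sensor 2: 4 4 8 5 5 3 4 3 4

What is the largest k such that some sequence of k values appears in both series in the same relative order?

One common subsequence of length 5: 4 (sensor 1 #3, sensor 2 #2), 8 (sensor 1 #4, sensor 2 #3), 3 (sensor 1 #5, sensor 2 #6), 4 (sensor 1 #8, sensor 2 #7), 4 (sensor 1 #9, sensor 2 #9). The LCS DP gives dp[12][9] = 5, so this is optimal.

5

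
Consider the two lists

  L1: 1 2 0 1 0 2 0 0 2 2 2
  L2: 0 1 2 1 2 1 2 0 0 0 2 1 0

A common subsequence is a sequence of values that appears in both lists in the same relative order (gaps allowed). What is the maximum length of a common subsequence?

Let dp[i][j] be the LCS length of the first i values of L1 and the first j values of L2. dp[i][j] = dp[i-1][j-1]+1 when the i-th and j-th values match, else max(dp[i-1][j], dp[i][j-1]).
    ·  0  1  2  1  2  1  2  0  0  0  2  1  0
 ·  0  0  0  0  0  0  0  0  0  0  0  0  0  0
 1  0  0  1  1  1  1  1  1  1  1  1  1  1  1
 2  0  0  1  2  2  2  2  2  2  2  2  2  2  2
 0  0  1  1  2  2  2  2  2  3  3  3  3  3  3
 1  0  1  2  2  3  3  3  3  3  3  3  3  4  4
 0  0  1  2  2  3  3  3  3  4  4  4  4  4  5
 2  0  1  2  3  3  4  4  4  4  4  4  5  5  5
 0  0  1  2  3  3  4  4  4  5  5  5  5  5  6
 0  0  1  2  3  3  4  4  4  5  6  6  6  6  6
 2  0  1  2  3  3  4  4  5  5  6  6  7  7  7
 2  0  1  2  3  3  4  4  5  5  6  6  7  7  7
 2  0  1  2  3  3  4  4  5  5  6  6  7  7  7
dp[11][13] = 7. One LCS (by backtracking along matches): 1, 2, 1, 0, 0, 0, 2.

7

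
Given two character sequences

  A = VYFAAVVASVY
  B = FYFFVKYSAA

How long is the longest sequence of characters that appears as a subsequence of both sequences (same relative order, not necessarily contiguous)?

4

Taking V (A #1, B #5); then Y (A #2, B #7); then A (A #5, B #9); then A (A #8, B #10) gives a common subsequence of length 4. The LCS DP gives dp[11][10] = 4, so this is optimal.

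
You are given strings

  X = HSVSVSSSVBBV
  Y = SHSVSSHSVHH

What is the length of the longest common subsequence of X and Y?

Let dp[i][j] be the LCS length of the first i characters of X and the first j characters of Y. dp[i][j] = dp[i-1][j-1]+1 when the i-th and j-th characters match, else max(dp[i-1][j], dp[i][j-1]).
    ·  S  H  S  V  S  S  H  S  V  H  H
 ·  0  0  0  0  0  0  0  0  0  0  0  0
 H  0  0  1  1  1  1  1  1  1  1  1  1
 S  0  1  1  2  2  2  2  2  2  2  2  2
 V  0  1  1  2  3  3  3  3  3  3  3  3
 S  0  1  1  2  3  4  4  4  4  4  4  4
 V  0  1  1  2  3  4  4  4  4  5  5  5
 S  0  1  1  2  3  4  5  5  5  5  5  5
 S  0  1  1  2  3  4  5  5  6  6  6  6
 S  0  1  1  2  3  4  5  5  6  6  6  6
 V  0  1  1  2  3  4  5  5  6  7  7  7
 B  0  1  1  2  3  4  5  5  6  7  7  7
 B  0  1  1  2  3  4  5  5  6  7  7  7
 V  0  1  1  2  3  4  5  5  6  7  7  7
dp[12][11] = 7. One LCS (by backtracking along matches): HSVSSSV.

7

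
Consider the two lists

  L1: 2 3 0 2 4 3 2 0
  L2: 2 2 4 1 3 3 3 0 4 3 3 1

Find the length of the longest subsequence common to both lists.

5

Match 2 (L1 #1, L2 #2), then 3 (L1 #2, L2 #7), then 0 (L1 #3, L2 #8), then 4 (L1 #5, L2 #9), then 3 (L1 #6, L2 #11) — 5 values in the same relative order in both. Since dp[8][12] = 5, nothing longer is possible.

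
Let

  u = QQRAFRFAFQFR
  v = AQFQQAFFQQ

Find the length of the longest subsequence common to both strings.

Taking Q at u[1]=v[4]; then Q at u[2]=v[5]; then A at u[4]=v[6]; then F at u[5]=v[7]; then F at u[7]=v[8]; then Q at u[10]=v[10] gives a common subsequence of length 6, and the DP table's final entry dp[12][10] is also 6, so no common subsequence is longer.

6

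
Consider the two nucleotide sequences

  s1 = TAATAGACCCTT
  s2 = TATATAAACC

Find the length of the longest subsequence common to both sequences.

8

Pick T (s1 #1, s2 #1) → A (s1 #2, s2 #2) → A (s1 #3, s2 #4) → T (s1 #4, s2 #5) → A (s1 #5, s2 #7) → A (s1 #7, s2 #8) → C (s1 #9, s2 #9) → C (s1 #10, s2 #10); all 8 bases appear in both, in order. dp[12][10] = 8 confirms this is the maximum.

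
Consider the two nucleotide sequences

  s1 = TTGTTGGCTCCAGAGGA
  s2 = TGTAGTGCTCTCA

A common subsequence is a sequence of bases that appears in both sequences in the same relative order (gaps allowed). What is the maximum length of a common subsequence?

Pick T [1,1]; then T [2,3]; then G [3,5]; then T [5,6]; then G [7,7]; then C [8,8]; then T [9,9]; then C [10,10]; then C [11,12]; then A [17,13]; all 10 bases appear in both, in order. dp[17][13] = 10 confirms this is the maximum.

10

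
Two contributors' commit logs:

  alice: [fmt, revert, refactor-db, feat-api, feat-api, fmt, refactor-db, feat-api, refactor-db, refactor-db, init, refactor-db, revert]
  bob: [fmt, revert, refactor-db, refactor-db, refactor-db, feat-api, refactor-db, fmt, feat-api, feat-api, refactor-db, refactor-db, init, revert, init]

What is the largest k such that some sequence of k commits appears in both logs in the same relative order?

10

Taking fmt [1,1], revert [2,2], refactor-db [3,5], feat-api [4,6], feat-api [5,9], feat-api [8,10], refactor-db [9,11], refactor-db [10,12], init [11,13], revert [13,14] gives a common subsequence of length 10, and the DP table's final entry dp[13][15] is also 10, so no common subsequence is longer.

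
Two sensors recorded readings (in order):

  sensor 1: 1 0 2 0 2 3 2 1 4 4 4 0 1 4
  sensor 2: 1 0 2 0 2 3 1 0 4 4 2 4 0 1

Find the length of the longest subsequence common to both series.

12

One common subsequence of length 12: 1 (sensor 1 #1, sensor 2 #1), then 0 (sensor 1 #2, sensor 2 #2), then 2 (sensor 1 #3, sensor 2 #3), then 0 (sensor 1 #4, sensor 2 #4), then 2 (sensor 1 #5, sensor 2 #5), then 3 (sensor 1 #6, sensor 2 #6), then 1 (sensor 1 #8, sensor 2 #7), then 4 (sensor 1 #9, sensor 2 #9), then 4 (sensor 1 #10, sensor 2 #10), then 4 (sensor 1 #11, sensor 2 #12), then 0 (sensor 1 #12, sensor 2 #13), then 1 (sensor 1 #13, sensor 2 #14), and the DP table's final entry dp[14][14] is also 12, so no common subsequence is longer.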